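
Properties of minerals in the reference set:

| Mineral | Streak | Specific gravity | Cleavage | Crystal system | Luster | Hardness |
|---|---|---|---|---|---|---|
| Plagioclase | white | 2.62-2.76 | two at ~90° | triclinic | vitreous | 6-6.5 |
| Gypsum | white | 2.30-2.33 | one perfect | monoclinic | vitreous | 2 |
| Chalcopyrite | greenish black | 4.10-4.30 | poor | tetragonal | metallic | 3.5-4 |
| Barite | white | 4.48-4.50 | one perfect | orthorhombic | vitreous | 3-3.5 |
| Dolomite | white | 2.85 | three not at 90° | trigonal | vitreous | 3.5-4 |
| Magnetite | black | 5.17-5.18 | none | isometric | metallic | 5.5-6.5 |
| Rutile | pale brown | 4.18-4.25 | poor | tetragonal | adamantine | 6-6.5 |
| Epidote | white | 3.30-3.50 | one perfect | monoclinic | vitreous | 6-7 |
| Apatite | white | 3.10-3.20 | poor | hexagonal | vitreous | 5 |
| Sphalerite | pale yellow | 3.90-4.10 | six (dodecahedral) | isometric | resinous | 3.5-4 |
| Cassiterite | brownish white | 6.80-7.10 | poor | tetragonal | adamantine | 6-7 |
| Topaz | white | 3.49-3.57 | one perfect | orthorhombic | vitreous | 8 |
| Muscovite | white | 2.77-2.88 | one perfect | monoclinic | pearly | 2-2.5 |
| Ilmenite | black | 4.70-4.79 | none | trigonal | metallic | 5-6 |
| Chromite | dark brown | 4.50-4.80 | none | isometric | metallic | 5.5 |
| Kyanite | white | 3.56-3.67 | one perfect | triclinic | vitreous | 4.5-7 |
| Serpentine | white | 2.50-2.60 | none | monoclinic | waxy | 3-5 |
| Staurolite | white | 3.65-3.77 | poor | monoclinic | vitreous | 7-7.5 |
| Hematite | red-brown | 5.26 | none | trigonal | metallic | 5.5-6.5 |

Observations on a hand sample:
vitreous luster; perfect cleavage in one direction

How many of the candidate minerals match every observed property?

5

Vitreous luster: Plagioclase, Gypsum, Barite, Dolomite, Epidote, Apatite, Topaz, Kyanite, Staurolite remain.
Perfect cleavage in one direction is inconsistent with Plagioclase, Dolomite, Apatite, Staurolite.
The minerals that satisfy all observations are Barite, Epidote, Gypsum, Kyanite, Topaz.
That is 5 minerals.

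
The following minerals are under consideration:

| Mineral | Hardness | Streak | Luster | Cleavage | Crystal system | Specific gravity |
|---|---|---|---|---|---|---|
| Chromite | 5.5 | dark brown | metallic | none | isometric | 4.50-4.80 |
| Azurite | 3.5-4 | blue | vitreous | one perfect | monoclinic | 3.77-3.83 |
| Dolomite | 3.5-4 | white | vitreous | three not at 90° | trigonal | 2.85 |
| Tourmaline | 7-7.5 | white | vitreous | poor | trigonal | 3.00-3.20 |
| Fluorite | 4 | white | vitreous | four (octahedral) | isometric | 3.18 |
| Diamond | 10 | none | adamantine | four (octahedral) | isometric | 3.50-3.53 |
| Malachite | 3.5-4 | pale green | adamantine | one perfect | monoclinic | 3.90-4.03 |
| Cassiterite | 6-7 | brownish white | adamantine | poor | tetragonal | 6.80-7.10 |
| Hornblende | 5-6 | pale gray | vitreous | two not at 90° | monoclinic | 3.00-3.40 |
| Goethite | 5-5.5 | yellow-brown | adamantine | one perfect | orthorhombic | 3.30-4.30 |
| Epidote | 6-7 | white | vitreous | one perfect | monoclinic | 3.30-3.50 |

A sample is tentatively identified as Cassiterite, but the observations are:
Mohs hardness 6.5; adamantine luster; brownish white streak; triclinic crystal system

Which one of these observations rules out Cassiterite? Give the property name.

crystal system

Mohs hardness 6.5: Cassiterite has hardness 6-7 — matches.
Adamantine luster: Cassiterite has adamantine luster — matches.
Brownish white streak: Cassiterite has brownish white streak — matches.
Triclinic crystal system: Cassiterite has tetragonal system — does not match.
The crystal system is the one property that does not fit.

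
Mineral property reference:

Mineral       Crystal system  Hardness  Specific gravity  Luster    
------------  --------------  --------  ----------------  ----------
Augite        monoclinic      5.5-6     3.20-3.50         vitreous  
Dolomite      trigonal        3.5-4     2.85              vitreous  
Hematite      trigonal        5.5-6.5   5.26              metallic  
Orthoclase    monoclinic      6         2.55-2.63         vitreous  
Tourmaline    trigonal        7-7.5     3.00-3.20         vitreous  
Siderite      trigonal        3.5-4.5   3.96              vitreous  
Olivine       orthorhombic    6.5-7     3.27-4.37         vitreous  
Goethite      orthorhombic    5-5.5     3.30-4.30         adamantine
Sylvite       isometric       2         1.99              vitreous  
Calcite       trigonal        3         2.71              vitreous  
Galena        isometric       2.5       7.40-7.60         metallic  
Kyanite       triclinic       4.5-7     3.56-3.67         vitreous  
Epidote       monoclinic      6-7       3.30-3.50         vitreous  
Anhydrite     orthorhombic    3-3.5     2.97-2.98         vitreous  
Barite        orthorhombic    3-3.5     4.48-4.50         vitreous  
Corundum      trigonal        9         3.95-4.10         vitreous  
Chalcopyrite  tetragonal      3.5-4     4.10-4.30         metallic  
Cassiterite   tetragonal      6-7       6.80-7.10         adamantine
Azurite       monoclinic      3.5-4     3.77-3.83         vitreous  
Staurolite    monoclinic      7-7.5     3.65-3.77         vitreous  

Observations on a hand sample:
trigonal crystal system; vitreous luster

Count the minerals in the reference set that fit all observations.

5

Trigonal crystal system — leaves Dolomite, Hematite, Tourmaline, Siderite, Calcite, Corundum.
Vitreous luster is inconsistent with Hematite.
The minerals that satisfy all observations are Calcite, Corundum, Dolomite, Siderite, Tourmaline.
That is 5 minerals.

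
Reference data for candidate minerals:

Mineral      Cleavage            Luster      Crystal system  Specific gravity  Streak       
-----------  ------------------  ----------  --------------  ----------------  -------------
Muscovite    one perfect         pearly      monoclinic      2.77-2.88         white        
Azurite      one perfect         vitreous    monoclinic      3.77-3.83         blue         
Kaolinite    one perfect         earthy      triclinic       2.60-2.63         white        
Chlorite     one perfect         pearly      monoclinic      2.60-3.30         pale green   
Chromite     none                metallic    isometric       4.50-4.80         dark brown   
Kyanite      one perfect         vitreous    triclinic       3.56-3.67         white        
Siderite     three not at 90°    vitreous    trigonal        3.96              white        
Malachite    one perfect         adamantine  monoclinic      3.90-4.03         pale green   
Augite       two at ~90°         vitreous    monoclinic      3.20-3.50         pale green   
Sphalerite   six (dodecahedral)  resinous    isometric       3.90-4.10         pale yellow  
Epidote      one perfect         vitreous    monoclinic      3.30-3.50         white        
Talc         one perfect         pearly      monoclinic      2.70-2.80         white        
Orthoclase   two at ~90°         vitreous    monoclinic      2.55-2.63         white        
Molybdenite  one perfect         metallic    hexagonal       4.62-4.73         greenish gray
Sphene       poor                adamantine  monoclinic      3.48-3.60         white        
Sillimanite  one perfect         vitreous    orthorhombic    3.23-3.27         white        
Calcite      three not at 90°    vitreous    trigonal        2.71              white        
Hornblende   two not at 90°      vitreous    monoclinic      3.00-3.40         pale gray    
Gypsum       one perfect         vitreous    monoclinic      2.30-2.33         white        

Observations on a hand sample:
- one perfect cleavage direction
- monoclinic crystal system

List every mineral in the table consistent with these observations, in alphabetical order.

Azurite, Chlorite, Epidote, Gypsum, Malachite, Muscovite, Talc

One perfect cleavage direction: Muscovite, Azurite, Kaolinite, Chlorite, Kyanite, Malachite, Epidote, Talc, Molybdenite, Sillimanite, Gypsum remain.
Monoclinic crystal system is inconsistent with Kaolinite, Kyanite, Molybdenite, Sillimanite.
The minerals that satisfy all observations are Azurite, Chlorite, Epidote, Gypsum, Malachite, Muscovite, Talc.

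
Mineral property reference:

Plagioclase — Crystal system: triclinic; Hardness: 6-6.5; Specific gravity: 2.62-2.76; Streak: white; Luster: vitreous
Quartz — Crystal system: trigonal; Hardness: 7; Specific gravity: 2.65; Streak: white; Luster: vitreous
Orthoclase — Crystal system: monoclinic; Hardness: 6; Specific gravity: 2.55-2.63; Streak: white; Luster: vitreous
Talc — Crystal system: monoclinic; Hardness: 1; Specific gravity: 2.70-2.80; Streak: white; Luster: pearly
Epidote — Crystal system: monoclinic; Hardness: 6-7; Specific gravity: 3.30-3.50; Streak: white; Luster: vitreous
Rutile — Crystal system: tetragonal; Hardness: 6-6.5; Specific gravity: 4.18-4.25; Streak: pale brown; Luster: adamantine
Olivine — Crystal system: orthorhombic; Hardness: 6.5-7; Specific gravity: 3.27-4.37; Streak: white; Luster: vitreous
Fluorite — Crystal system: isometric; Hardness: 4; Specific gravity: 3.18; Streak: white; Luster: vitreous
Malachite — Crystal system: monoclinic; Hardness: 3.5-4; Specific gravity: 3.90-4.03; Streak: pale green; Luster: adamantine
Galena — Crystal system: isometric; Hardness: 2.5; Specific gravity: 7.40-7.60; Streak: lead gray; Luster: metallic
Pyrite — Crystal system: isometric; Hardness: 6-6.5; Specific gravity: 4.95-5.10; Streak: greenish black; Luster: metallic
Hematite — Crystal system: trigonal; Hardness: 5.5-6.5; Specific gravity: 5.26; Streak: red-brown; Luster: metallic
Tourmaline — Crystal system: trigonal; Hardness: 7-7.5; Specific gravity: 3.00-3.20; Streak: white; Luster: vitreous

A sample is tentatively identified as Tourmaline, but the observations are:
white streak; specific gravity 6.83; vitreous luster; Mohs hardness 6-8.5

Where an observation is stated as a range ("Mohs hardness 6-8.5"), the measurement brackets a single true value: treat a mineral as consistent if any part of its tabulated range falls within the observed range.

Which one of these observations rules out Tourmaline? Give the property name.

specific gravity

White streak: Tourmaline has white streak — within range.
Specific gravity 6.83: Tourmaline has SG 3.00-3.20 — inconsistent.
Vitreous luster: Tourmaline has vitreous luster — within range.
Mohs hardness 6-8.5: Tourmaline has hardness 7-7.5 — within range.
Everything matches except the specific gravity.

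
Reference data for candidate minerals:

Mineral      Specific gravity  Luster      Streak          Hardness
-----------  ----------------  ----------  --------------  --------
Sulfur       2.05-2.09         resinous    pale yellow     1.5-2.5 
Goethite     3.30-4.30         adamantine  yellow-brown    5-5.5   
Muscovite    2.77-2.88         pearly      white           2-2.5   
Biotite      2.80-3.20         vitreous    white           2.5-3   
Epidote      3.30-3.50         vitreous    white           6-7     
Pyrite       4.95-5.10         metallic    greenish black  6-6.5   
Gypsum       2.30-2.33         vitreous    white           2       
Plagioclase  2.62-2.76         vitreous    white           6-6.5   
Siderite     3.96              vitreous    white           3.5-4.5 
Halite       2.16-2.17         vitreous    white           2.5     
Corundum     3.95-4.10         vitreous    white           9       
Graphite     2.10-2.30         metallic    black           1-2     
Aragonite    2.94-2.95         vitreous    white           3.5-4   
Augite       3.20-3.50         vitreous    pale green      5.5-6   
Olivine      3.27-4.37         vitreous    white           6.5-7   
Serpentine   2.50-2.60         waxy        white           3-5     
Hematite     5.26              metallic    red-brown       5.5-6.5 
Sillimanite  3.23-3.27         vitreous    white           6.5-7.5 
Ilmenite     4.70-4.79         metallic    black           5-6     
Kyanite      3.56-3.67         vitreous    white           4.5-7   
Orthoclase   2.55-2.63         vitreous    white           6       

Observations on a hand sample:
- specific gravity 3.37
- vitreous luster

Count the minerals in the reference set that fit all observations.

Specific gravity 3.37: narrows the field to Goethite, Epidote, Augite, Olivine.
Vitreous luster eliminates Goethite.
The minerals that satisfy all observations are Augite, Epidote, Olivine.
That is 3 minerals.

3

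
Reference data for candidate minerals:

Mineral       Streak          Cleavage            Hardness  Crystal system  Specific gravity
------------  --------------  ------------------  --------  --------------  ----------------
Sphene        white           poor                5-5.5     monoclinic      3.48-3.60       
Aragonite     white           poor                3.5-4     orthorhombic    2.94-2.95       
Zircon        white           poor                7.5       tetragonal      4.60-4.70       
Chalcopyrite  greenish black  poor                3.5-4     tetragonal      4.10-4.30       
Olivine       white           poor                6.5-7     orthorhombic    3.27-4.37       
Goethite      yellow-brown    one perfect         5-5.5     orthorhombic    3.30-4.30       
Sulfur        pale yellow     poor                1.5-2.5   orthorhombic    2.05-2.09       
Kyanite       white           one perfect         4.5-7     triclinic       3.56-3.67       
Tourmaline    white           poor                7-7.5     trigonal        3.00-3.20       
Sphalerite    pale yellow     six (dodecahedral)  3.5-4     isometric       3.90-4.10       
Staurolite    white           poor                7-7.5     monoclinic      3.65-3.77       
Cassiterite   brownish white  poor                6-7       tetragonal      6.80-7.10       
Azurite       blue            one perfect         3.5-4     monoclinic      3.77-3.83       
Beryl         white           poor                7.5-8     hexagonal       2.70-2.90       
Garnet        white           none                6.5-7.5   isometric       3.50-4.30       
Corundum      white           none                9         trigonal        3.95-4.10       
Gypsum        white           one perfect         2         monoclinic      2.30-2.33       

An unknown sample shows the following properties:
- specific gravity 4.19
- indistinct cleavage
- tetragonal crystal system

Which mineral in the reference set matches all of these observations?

Chalcopyrite

Specific gravity 4.19: narrows the field to Chalcopyrite, Olivine, Goethite, Garnet.
Indistinct cleavage rules out Goethite, Garnet.
Tetragonal crystal system rules out Olivine.
Only Chalcopyrite satisfies all observations.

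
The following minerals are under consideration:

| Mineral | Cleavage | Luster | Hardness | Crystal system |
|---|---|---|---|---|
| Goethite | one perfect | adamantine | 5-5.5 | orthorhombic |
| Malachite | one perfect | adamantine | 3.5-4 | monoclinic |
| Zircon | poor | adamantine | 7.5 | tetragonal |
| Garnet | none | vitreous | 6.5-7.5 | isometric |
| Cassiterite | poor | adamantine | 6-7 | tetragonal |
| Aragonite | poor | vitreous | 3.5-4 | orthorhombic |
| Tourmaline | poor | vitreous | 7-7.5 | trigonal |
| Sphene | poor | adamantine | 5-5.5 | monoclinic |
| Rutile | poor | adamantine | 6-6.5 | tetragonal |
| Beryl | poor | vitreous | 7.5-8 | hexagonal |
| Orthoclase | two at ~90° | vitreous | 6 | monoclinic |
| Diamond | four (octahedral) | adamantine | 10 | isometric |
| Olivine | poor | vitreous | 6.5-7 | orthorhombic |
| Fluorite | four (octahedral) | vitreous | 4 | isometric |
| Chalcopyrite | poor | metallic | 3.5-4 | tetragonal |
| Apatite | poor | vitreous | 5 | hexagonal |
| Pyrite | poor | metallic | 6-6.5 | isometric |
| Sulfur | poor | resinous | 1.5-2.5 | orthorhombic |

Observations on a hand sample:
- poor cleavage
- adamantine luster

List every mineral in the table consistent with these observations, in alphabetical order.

Cassiterite, Rutile, Sphene, Zircon

Poor cleavage rules out Goethite, Malachite, Garnet, Orthoclase, Diamond, Fluorite.
Adamantine luster: Zircon, Cassiterite, Sphene, Rutile remain.
Remaining candidates: Cassiterite, Rutile, Sphene, Zircon.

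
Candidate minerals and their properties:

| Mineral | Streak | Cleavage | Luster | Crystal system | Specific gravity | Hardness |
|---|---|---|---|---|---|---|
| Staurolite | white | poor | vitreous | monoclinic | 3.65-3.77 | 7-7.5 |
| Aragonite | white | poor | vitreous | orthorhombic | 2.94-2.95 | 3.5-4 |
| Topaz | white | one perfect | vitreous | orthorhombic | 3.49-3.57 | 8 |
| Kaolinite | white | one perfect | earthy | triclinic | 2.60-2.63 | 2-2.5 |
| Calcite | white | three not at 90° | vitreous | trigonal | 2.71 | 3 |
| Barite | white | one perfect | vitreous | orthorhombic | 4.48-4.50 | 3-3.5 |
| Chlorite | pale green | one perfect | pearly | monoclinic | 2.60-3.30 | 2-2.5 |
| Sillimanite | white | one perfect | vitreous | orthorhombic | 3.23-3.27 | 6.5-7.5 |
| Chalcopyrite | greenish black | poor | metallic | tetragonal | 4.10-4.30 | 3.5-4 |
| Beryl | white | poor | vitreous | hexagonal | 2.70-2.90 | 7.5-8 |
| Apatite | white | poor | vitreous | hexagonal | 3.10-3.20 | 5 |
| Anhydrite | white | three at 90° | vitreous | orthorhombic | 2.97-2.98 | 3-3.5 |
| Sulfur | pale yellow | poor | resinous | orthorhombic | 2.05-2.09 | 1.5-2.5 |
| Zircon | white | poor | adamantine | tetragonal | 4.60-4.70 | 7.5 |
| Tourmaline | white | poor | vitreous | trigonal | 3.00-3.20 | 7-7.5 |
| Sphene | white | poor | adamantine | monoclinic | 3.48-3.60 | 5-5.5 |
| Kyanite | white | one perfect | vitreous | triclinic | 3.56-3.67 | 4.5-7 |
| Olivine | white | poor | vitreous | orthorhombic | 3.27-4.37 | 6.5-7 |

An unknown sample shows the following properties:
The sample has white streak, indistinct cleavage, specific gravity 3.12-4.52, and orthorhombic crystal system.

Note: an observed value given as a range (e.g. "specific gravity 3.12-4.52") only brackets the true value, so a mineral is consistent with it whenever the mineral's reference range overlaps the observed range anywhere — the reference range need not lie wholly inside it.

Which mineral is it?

White streak eliminates Chlorite, Chalcopyrite, Sulfur.
Indistinct cleavage: only Staurolite, Aragonite, Beryl, Apatite, Zircon, Tourmaline, Sphene, Olivine remain.
Specific gravity 3.12-4.52 eliminates Aragonite, Beryl, Zircon.
Orthorhombic crystal system: only Olivine remains.
The only mineral consistent with every observation is Olivine.

Olivine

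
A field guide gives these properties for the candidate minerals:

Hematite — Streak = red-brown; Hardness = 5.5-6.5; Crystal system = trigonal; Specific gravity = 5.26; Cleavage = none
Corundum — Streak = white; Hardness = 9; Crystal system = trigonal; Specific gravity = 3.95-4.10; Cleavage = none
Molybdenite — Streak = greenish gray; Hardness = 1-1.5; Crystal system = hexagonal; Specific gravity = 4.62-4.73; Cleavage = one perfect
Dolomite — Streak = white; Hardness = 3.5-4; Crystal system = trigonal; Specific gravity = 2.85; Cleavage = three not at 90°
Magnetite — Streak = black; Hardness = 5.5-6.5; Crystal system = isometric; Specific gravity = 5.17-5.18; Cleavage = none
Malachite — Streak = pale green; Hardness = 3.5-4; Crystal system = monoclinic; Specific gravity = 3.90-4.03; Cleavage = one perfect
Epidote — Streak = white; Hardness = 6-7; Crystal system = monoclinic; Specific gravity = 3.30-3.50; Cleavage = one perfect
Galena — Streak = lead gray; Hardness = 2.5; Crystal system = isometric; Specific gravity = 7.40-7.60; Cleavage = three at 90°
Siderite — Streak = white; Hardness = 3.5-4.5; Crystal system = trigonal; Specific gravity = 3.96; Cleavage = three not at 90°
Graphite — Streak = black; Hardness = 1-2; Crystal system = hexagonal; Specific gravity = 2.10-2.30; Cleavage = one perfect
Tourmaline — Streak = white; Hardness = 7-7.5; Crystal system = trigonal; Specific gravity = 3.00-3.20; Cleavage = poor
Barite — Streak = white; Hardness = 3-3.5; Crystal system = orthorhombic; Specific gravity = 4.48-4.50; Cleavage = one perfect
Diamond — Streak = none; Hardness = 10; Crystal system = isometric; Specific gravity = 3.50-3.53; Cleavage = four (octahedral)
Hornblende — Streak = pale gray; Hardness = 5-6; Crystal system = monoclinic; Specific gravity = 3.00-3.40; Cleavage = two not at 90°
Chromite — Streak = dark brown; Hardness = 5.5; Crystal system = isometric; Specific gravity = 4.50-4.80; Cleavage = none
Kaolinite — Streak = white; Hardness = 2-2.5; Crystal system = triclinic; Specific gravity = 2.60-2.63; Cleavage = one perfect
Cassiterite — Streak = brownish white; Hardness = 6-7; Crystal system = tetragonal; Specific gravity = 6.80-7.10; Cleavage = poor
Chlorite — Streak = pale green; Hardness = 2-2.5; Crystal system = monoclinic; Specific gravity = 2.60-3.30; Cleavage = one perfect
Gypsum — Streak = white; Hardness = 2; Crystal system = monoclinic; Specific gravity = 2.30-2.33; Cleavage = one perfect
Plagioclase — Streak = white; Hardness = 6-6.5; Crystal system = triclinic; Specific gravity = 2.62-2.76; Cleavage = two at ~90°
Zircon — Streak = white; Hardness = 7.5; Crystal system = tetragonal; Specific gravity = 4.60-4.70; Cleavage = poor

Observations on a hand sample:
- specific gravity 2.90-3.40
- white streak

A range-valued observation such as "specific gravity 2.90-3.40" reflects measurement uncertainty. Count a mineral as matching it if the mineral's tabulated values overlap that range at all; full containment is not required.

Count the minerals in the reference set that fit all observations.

2

Specific gravity 2.90-3.40 — leaves Epidote, Tourmaline, Hornblende, Chlorite.
White streak is inconsistent with Hornblende, Chlorite.
The minerals that satisfy all observations are Epidote, Tourmaline.
That is 2 minerals.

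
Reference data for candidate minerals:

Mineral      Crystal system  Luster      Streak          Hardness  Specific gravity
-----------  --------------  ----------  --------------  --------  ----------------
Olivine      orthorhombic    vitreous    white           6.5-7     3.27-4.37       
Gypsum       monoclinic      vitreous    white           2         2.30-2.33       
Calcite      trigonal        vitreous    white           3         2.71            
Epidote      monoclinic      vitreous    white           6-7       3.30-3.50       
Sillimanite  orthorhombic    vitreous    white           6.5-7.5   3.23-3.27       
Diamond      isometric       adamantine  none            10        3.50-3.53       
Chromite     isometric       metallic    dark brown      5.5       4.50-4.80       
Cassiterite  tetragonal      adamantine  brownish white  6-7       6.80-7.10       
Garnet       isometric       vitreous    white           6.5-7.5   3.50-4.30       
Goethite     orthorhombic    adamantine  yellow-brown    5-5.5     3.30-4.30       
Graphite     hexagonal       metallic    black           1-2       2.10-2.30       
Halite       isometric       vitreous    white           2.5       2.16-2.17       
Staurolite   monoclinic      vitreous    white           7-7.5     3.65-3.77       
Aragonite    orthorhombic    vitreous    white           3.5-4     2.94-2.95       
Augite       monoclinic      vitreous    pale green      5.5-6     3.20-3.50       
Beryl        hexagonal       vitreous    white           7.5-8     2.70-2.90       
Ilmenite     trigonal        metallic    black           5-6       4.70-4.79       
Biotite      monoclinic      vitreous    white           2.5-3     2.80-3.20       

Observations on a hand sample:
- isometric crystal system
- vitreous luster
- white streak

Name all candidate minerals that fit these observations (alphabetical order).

Isometric crystal system: Diamond, Chromite, Garnet, Halite remain.
Vitreous luster eliminates Diamond, Chromite.
White streak: all remaining candidates fit.
The minerals that satisfy all observations are Garnet, Halite.

Garnet, Halite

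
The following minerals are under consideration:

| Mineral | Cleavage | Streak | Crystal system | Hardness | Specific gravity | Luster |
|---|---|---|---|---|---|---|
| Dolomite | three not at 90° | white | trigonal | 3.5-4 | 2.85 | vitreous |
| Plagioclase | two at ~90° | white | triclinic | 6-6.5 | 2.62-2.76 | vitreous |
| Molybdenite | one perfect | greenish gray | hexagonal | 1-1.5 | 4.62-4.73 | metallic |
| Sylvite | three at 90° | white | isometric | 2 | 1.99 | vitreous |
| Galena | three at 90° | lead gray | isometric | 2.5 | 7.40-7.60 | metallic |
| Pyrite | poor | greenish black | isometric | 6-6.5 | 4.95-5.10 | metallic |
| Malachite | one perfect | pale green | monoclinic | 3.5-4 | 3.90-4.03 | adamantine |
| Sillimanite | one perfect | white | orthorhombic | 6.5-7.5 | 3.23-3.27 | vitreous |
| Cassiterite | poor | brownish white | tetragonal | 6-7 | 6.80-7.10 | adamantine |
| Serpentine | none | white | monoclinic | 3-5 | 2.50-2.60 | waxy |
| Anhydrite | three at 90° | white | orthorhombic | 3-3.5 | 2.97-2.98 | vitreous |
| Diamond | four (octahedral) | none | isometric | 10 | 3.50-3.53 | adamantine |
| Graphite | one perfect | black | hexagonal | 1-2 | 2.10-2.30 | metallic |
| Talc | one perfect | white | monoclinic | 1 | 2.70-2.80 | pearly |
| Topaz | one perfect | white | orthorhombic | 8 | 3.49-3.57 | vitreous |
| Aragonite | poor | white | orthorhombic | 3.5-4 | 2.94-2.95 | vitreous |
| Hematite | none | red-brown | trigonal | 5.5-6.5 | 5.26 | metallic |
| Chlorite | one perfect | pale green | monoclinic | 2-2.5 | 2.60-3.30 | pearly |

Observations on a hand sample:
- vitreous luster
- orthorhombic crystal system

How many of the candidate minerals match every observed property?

Vitreous luster — Dolomite, Plagioclase, Sylvite, Sillimanite, Anhydrite, Topaz, Aragonite remain.
Orthorhombic crystal system rules out Dolomite, Plagioclase, Sylvite.
The minerals that satisfy all observations are Anhydrite, Aragonite, Sillimanite, Topaz.
That is 4 minerals.

4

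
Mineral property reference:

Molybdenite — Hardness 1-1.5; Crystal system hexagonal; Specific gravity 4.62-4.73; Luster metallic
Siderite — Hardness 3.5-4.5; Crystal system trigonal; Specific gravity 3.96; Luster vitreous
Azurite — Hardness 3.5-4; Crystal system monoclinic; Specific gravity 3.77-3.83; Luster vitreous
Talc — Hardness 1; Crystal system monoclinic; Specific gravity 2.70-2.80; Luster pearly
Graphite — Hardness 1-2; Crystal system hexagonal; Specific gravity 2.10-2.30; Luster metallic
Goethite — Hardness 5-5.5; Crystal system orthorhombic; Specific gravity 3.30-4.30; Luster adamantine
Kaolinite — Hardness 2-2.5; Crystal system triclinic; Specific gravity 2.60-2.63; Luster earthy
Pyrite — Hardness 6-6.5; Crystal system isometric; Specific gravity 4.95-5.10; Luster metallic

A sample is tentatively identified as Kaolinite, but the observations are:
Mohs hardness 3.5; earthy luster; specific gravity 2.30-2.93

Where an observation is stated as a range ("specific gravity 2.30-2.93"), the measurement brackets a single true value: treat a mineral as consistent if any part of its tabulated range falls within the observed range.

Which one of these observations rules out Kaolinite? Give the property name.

Mohs hardness 3.5: Kaolinite has hardness 2-2.5 — inconsistent.
Earthy luster: Kaolinite has earthy luster — consistent.
Specific gravity 2.30-2.93: Kaolinite has SG 2.60-2.63 — consistent.
Everything matches except the hardness.

hardness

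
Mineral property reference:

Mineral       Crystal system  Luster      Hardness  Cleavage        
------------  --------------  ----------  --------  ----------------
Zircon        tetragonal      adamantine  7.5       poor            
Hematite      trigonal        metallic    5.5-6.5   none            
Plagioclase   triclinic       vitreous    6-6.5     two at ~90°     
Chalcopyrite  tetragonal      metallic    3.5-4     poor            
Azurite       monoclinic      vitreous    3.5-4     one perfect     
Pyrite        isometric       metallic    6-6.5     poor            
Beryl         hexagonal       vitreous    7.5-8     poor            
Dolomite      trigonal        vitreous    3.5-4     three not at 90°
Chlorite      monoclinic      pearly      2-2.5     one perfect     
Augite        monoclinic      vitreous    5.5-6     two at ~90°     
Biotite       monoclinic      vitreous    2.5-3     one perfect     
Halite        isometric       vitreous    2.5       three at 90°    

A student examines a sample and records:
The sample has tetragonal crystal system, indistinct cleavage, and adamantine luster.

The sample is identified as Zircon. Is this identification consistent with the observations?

Tetragonal crystal system — agrees with Zircon (tetragonal system).
Indistinct cleavage — agrees with Zircon (cleavage poor).
Adamantine luster — agrees with Zircon (adamantine luster).
All observations are consistent with the tabulated values for Zircon.

Consistent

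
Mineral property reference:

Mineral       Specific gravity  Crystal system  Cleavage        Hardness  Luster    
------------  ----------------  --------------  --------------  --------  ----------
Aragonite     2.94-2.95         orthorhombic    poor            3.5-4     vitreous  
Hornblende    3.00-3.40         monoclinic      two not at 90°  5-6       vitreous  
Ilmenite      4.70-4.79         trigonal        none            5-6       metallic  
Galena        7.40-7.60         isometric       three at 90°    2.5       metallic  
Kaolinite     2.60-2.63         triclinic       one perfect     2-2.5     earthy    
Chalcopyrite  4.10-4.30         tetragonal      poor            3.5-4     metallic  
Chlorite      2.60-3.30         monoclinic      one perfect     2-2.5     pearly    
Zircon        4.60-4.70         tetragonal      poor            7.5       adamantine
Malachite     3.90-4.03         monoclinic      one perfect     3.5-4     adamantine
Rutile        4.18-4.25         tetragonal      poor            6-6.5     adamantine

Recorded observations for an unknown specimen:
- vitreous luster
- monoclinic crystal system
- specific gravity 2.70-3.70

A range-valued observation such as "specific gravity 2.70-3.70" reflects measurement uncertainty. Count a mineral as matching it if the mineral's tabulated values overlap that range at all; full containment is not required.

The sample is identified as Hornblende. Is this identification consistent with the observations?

Vitreous luster — is consistent with Hornblende (vitreous luster).
Monoclinic crystal system — is consistent with Hornblende (monoclinic system).
Specific gravity 2.70-3.70 — is consistent with Hornblende (SG 3.00-3.40).
All observations are consistent with the tabulated values for Hornblende.

Yes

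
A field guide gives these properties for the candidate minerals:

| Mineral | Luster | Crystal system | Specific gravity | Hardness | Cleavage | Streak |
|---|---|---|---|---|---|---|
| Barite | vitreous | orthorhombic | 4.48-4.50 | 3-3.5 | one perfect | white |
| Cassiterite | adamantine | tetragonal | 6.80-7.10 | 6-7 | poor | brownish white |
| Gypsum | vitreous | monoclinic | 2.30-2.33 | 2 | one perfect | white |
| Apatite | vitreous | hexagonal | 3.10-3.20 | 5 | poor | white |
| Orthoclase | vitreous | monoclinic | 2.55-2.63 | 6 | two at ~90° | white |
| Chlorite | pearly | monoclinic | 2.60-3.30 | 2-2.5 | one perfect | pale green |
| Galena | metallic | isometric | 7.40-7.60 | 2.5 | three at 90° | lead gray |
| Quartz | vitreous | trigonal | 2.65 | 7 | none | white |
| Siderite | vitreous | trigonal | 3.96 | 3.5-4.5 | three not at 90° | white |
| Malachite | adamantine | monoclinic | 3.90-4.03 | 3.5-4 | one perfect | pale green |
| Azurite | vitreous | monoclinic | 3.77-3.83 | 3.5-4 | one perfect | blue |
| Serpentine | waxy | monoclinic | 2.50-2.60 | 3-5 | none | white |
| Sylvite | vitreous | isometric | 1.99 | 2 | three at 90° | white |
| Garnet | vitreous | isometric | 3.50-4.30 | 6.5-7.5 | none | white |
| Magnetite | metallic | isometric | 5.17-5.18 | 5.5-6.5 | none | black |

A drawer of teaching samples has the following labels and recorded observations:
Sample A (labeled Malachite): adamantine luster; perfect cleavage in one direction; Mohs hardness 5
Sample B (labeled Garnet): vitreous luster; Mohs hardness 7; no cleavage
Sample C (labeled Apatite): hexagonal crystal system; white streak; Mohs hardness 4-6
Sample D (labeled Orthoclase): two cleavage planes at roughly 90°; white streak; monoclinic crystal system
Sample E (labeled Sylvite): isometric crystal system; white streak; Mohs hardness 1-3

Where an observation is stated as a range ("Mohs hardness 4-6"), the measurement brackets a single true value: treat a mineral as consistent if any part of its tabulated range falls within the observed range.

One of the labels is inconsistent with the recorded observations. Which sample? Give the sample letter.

Sample A: Mohs hardness 5 is outside the reference for Malachite (hardness 3.5-4) — mislabeled.
Sample B: nothing contradicts Garnet.
Sample C: nothing contradicts Apatite.
Sample D: nothing contradicts Orthoclase.
Sample E: nothing contradicts Sylvite.
Sample A is the mislabeled one.

A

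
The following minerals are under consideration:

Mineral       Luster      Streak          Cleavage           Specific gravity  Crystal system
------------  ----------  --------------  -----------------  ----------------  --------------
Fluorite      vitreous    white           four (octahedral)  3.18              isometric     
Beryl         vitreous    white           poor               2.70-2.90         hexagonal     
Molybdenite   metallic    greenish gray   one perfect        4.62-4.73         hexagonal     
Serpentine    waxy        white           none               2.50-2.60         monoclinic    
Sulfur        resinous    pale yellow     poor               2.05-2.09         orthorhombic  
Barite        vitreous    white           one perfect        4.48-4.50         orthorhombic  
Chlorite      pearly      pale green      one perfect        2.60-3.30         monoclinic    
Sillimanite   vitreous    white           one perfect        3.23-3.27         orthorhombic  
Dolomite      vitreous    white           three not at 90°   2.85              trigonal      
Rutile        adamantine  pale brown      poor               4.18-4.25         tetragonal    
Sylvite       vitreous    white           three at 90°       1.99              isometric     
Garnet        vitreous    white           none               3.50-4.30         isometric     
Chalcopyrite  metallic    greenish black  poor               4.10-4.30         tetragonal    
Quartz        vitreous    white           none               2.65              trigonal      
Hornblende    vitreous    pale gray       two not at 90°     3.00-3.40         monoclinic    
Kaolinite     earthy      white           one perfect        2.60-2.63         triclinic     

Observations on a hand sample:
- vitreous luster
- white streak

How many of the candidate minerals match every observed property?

8

Vitreous luster — Fluorite, Beryl, Barite, Sillimanite, Dolomite, Sylvite, Garnet, Quartz, Hornblende remain.
White streak rules out Hornblende.
The minerals that satisfy all observations are Barite, Beryl, Dolomite, Fluorite, Garnet, Quartz, Sillimanite, Sylvite.
That is 8 minerals.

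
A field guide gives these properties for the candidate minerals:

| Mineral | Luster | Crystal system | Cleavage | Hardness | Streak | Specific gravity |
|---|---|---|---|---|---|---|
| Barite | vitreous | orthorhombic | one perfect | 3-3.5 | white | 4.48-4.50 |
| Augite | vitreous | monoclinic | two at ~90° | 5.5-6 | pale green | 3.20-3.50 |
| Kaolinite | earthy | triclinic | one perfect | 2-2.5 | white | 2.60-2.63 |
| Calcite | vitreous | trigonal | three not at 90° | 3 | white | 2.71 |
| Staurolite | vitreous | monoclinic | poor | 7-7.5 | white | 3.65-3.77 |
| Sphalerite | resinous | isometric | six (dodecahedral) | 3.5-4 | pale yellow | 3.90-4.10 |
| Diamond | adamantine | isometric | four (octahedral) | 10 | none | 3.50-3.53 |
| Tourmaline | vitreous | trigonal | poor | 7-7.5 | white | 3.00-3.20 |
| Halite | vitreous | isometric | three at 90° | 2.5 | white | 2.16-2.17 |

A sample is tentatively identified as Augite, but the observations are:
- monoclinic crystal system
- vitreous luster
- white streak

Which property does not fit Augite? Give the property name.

streak

Monoclinic crystal system: Augite has monoclinic system — within range.
Vitreous luster: Augite has vitreous luster — within range.
White streak: Augite has pale green streak — inconsistent.
The streak is the one property that does not fit.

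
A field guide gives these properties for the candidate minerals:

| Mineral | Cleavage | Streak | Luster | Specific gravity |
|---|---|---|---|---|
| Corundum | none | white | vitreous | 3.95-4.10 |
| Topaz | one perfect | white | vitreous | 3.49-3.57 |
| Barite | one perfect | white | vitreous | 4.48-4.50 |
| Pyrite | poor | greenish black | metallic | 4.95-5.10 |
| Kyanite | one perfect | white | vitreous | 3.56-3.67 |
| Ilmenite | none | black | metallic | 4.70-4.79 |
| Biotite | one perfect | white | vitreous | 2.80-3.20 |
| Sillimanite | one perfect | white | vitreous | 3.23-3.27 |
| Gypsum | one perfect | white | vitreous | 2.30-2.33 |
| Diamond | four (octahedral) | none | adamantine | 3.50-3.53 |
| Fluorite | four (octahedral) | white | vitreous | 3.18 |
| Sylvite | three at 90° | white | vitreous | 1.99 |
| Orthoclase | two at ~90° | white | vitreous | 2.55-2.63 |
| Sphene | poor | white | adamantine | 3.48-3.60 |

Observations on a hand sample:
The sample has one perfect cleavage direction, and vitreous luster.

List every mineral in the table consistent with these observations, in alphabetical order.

One perfect cleavage direction — leaves Topaz, Barite, Kyanite, Biotite, Sillimanite, Gypsum.
Vitreous luster — every remaining candidate is consistent.
The minerals that satisfy all observations are Barite, Biotite, Gypsum, Kyanite, Sillimanite, Topaz.

Barite, Biotite, Gypsum, Kyanite, Sillimanite, Topaz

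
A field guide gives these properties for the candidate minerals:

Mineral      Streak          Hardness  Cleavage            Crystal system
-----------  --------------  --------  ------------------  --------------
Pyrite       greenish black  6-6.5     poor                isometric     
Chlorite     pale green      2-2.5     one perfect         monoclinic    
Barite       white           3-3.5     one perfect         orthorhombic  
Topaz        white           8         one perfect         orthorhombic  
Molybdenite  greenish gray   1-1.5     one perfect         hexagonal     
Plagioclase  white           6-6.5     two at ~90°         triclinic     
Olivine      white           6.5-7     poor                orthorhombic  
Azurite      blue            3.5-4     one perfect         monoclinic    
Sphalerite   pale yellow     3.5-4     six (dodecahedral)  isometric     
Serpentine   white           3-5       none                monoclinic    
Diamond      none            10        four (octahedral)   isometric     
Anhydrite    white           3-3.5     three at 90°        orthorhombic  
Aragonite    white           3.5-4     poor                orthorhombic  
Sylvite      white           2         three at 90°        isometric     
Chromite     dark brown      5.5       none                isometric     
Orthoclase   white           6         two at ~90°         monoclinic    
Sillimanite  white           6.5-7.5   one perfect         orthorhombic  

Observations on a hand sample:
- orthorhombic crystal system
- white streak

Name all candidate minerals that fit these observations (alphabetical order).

Orthorhombic crystal system — leaves Barite, Topaz, Olivine, Anhydrite, Aragonite, Sillimanite.
White streak — no further eliminations.
Remaining candidates: Anhydrite, Aragonite, Barite, Olivine, Sillimanite, Topaz.

Anhydrite, Aragonite, Barite, Olivine, Sillimanite, Topaz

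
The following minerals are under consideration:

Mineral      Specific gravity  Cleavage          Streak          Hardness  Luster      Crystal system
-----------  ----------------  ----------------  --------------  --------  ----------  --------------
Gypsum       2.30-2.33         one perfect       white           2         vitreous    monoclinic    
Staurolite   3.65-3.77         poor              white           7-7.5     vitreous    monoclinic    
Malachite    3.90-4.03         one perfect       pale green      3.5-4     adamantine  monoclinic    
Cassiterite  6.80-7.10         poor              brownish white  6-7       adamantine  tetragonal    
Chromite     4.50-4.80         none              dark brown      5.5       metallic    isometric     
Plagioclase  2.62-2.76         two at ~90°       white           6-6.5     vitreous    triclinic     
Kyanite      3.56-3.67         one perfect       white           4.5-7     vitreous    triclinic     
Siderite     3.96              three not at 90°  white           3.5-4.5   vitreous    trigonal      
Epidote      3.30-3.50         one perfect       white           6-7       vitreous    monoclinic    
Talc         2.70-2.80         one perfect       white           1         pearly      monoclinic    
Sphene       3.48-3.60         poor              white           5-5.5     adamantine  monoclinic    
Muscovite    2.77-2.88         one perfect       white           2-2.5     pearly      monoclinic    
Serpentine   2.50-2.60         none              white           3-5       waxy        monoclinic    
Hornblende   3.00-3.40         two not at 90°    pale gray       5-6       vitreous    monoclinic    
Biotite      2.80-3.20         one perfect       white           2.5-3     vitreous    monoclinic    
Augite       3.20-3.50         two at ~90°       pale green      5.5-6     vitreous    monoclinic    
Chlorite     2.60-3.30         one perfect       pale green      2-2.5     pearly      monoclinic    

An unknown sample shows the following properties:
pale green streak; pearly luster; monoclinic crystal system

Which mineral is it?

Chlorite

Pale green streak: narrows the field to Malachite, Augite, Chlorite.
Pearly luster: only Chlorite remains.
Monoclinic crystal system: no further eliminations.
The only mineral consistent with every observation is Chlorite.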